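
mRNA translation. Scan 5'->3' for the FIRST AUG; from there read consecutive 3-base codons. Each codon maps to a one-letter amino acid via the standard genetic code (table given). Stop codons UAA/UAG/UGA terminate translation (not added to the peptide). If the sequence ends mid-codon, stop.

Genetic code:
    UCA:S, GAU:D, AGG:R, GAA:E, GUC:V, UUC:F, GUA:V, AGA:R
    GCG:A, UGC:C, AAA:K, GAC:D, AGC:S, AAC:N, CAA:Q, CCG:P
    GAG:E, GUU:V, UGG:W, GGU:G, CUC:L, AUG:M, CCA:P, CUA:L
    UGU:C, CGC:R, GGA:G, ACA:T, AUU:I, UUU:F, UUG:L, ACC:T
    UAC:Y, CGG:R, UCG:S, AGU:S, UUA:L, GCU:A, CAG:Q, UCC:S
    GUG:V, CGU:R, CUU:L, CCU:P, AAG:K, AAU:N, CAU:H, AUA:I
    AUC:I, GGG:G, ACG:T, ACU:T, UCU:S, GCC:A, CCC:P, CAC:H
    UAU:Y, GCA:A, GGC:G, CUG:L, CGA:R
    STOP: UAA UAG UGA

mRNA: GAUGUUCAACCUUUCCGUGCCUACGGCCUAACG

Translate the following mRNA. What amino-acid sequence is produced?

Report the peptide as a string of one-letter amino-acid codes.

start AUG at pos 1
pos 1: AUG -> M; peptide=M
pos 4: UUC -> F; peptide=MF
pos 7: AAC -> N; peptide=MFN
pos 10: CUU -> L; peptide=MFNL
pos 13: UCC -> S; peptide=MFNLS
pos 16: GUG -> V; peptide=MFNLSV
pos 19: CCU -> P; peptide=MFNLSVP
pos 22: ACG -> T; peptide=MFNLSVPT
pos 25: GCC -> A; peptide=MFNLSVPTA
pos 28: UAA -> STOP

Answer: MFNLSVPTA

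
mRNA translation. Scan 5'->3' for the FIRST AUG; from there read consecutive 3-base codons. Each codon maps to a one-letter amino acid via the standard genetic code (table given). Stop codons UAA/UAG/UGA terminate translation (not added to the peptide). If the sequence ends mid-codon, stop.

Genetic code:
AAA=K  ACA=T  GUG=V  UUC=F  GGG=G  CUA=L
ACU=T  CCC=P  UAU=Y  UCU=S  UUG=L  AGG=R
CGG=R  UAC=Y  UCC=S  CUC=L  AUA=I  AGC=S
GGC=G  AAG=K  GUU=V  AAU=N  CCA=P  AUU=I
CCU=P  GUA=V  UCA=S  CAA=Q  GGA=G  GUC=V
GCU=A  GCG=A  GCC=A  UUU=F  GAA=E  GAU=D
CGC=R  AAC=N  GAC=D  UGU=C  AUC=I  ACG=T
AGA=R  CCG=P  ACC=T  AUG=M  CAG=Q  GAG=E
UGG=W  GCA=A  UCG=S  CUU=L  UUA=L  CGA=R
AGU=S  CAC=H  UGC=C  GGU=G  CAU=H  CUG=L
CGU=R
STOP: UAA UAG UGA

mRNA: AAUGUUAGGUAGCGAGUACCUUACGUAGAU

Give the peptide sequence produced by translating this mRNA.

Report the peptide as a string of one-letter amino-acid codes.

Answer: MLGSEYLT

Derivation:
start AUG at pos 1
pos 1: AUG -> M; peptide=M
pos 4: UUA -> L; peptide=ML
pos 7: GGU -> G; peptide=MLG
pos 10: AGC -> S; peptide=MLGS
pos 13: GAG -> E; peptide=MLGSE
pos 16: UAC -> Y; peptide=MLGSEY
pos 19: CUU -> L; peptide=MLGSEYL
pos 22: ACG -> T; peptide=MLGSEYLT
pos 25: UAG -> STOP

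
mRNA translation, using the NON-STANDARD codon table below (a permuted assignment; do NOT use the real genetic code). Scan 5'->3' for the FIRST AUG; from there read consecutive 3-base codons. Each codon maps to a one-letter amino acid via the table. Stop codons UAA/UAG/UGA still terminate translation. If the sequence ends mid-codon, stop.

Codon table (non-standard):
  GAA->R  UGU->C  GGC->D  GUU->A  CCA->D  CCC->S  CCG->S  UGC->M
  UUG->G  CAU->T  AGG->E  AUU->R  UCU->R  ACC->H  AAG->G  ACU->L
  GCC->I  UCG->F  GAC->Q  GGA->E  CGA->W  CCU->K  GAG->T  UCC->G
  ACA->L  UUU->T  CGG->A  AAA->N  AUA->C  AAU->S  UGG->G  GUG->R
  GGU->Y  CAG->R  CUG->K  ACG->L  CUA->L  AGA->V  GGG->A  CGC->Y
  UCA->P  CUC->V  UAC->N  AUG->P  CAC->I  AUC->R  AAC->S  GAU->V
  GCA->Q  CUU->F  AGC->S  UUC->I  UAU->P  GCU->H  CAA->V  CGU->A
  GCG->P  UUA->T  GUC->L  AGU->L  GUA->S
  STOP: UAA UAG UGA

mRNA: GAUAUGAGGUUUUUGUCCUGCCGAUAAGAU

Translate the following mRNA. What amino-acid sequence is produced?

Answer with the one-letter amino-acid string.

start AUG at pos 3
pos 3: AUG -> P; peptide=P
pos 6: AGG -> E; peptide=PE
pos 9: UUU -> T; peptide=PET
pos 12: UUG -> G; peptide=PETG
pos 15: UCC -> G; peptide=PETGG
pos 18: UGC -> M; peptide=PETGGM
pos 21: CGA -> W; peptide=PETGGMW
pos 24: UAA -> STOP

Answer: PETGGMW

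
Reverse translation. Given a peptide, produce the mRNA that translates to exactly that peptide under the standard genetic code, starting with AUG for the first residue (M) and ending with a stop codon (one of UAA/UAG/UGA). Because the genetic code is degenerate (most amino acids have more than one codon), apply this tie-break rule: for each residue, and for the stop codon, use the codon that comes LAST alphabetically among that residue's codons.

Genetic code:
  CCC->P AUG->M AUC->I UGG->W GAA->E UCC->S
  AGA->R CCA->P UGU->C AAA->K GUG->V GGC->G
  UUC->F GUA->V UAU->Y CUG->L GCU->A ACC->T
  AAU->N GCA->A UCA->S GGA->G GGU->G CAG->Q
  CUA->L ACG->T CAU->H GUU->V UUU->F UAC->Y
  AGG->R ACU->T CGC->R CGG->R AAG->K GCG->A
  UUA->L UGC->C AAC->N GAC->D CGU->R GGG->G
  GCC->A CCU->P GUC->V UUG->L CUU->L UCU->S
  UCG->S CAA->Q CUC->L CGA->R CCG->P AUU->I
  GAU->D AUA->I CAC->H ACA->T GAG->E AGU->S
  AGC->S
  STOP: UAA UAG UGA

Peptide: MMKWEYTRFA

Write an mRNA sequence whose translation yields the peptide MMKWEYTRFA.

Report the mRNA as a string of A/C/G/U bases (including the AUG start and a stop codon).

Answer: mRNA: AUGAUGAAGUGGGAGUAUACUCGUUUUGCUUGA

Derivation:
residue 1: M -> AUG (start codon)
residue 2: M -> AUG (only codon)
residue 3: K codons sorted = AAA,AAG -> pick last = AAG
residue 4: W -> UGG (only codon)
residue 5: E codons sorted = GAA,GAG -> pick last = GAG
residue 6: Y codons sorted = UAC,UAU -> pick last = UAU
residue 7: T codons sorted = ACA,ACC,ACG,ACU -> pick last = ACU
residue 8: R codons sorted = AGA,AGG,CGA,CGC,CGG,CGU -> pick last = CGU
residue 9: F codons sorted = UUC,UUU -> pick last = UUU
residue 10: A codons sorted = GCA,GCC,GCG,GCU -> pick last = GCU
terminator: stop codons sorted = UAA,UAG,UGA -> pick last = UGA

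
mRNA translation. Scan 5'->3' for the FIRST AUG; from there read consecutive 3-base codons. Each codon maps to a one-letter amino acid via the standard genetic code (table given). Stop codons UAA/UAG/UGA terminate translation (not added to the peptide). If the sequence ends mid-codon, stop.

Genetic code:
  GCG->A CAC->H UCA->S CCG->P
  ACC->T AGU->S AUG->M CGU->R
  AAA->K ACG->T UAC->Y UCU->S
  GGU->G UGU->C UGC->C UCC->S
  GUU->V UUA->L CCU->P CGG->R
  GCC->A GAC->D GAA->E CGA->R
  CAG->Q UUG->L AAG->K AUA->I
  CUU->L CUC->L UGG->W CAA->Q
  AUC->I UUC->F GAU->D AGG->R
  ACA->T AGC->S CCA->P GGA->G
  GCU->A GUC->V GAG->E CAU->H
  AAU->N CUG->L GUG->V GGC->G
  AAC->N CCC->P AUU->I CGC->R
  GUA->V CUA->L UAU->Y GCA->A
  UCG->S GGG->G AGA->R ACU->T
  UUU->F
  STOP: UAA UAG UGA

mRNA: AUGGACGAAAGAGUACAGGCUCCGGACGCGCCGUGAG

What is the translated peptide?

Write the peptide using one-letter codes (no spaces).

Answer: MDERVQAPDAP

Derivation:
start AUG at pos 0
pos 0: AUG -> M; peptide=M
pos 3: GAC -> D; peptide=MD
pos 6: GAA -> E; peptide=MDE
pos 9: AGA -> R; peptide=MDER
pos 12: GUA -> V; peptide=MDERV
pos 15: CAG -> Q; peptide=MDERVQ
pos 18: GCU -> A; peptide=MDERVQA
pos 21: CCG -> P; peptide=MDERVQAP
pos 24: GAC -> D; peptide=MDERVQAPD
pos 27: GCG -> A; peptide=MDERVQAPDA
pos 30: CCG -> P; peptide=MDERVQAPDAP
pos 33: UGA -> STOP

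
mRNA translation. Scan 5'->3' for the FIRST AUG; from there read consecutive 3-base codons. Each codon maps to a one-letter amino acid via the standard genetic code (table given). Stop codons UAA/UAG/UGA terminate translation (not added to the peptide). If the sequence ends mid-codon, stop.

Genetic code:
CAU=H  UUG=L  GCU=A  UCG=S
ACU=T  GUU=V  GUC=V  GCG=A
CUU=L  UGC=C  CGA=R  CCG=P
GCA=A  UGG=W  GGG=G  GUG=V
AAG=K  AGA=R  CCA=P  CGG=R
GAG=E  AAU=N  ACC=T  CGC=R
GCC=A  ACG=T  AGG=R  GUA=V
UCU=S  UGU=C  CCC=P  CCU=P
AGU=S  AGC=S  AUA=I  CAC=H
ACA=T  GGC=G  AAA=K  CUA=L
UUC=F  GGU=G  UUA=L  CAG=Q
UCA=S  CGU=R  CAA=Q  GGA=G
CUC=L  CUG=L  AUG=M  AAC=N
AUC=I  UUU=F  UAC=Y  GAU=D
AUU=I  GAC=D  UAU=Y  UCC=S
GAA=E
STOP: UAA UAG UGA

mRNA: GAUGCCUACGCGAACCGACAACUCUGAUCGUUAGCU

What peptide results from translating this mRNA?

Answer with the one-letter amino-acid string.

start AUG at pos 1
pos 1: AUG -> M; peptide=M
pos 4: CCU -> P; peptide=MP
pos 7: ACG -> T; peptide=MPT
pos 10: CGA -> R; peptide=MPTR
pos 13: ACC -> T; peptide=MPTRT
pos 16: GAC -> D; peptide=MPTRTD
pos 19: AAC -> N; peptide=MPTRTDN
pos 22: UCU -> S; peptide=MPTRTDNS
pos 25: GAU -> D; peptide=MPTRTDNSD
pos 28: CGU -> R; peptide=MPTRTDNSDR
pos 31: UAG -> STOP

Answer: MPTRTDNSDR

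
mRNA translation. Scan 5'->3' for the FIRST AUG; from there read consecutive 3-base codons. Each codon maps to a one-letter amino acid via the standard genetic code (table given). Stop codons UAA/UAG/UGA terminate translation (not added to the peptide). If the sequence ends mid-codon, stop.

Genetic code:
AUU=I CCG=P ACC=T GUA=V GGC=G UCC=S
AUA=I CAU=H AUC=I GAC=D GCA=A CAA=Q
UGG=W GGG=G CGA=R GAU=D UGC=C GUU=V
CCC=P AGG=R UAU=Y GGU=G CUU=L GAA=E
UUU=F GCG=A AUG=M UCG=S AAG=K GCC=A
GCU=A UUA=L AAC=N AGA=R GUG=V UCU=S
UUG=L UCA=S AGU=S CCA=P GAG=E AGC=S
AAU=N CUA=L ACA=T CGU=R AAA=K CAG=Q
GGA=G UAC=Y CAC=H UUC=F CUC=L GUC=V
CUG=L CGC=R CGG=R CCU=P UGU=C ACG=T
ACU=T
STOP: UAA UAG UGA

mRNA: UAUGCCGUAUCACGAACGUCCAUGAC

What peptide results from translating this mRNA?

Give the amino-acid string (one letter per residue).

start AUG at pos 1
pos 1: AUG -> M; peptide=M
pos 4: CCG -> P; peptide=MP
pos 7: UAU -> Y; peptide=MPY
pos 10: CAC -> H; peptide=MPYH
pos 13: GAA -> E; peptide=MPYHE
pos 16: CGU -> R; peptide=MPYHER
pos 19: CCA -> P; peptide=MPYHERP
pos 22: UGA -> STOP

Answer: MPYHERP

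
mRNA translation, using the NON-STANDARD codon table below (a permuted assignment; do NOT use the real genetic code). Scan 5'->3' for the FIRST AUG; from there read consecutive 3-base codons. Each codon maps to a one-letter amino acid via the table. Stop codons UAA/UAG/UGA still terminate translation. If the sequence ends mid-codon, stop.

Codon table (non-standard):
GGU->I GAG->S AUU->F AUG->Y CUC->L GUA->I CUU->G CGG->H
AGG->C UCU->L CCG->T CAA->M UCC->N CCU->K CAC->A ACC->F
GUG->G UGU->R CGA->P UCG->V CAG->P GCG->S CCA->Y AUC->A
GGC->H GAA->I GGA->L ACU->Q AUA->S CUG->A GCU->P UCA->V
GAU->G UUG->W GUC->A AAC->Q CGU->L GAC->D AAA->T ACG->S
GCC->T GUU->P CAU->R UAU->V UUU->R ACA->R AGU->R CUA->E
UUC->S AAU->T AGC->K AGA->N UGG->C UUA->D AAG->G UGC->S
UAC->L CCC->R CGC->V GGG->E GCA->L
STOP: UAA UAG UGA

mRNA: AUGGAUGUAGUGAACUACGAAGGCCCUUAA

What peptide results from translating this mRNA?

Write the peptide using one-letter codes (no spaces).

start AUG at pos 0
pos 0: AUG -> Y; peptide=Y
pos 3: GAU -> G; peptide=YG
pos 6: GUA -> I; peptide=YGI
pos 9: GUG -> G; peptide=YGIG
pos 12: AAC -> Q; peptide=YGIGQ
pos 15: UAC -> L; peptide=YGIGQL
pos 18: GAA -> I; peptide=YGIGQLI
pos 21: GGC -> H; peptide=YGIGQLIH
pos 24: CCU -> K; peptide=YGIGQLIHK
pos 27: UAA -> STOP

Answer: YGIGQLIHK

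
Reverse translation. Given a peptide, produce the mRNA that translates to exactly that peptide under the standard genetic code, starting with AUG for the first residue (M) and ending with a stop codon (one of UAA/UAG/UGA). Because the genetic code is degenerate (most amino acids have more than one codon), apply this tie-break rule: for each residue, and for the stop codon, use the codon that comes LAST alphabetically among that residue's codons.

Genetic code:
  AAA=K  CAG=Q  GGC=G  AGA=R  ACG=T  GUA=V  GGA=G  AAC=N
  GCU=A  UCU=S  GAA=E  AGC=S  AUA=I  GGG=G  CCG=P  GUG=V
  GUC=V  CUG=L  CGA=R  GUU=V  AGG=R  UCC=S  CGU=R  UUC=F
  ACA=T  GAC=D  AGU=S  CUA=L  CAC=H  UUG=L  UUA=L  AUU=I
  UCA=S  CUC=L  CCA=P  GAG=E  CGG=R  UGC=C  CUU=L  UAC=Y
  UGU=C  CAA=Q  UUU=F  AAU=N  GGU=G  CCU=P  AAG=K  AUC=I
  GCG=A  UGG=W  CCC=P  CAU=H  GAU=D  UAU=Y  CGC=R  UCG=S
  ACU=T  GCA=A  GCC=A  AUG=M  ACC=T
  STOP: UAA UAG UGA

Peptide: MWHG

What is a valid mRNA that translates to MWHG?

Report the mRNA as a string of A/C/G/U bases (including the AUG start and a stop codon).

residue 1: M -> AUG (start codon)
residue 2: W -> UGG (only codon)
residue 3: H codons sorted = CAC,CAU -> pick last = CAU
residue 4: G codons sorted = GGA,GGC,GGG,GGU -> pick last = GGU
terminator: stop codons sorted = UAA,UAG,UGA -> pick last = UGA

Answer: mRNA: AUGUGGCAUGGUUGA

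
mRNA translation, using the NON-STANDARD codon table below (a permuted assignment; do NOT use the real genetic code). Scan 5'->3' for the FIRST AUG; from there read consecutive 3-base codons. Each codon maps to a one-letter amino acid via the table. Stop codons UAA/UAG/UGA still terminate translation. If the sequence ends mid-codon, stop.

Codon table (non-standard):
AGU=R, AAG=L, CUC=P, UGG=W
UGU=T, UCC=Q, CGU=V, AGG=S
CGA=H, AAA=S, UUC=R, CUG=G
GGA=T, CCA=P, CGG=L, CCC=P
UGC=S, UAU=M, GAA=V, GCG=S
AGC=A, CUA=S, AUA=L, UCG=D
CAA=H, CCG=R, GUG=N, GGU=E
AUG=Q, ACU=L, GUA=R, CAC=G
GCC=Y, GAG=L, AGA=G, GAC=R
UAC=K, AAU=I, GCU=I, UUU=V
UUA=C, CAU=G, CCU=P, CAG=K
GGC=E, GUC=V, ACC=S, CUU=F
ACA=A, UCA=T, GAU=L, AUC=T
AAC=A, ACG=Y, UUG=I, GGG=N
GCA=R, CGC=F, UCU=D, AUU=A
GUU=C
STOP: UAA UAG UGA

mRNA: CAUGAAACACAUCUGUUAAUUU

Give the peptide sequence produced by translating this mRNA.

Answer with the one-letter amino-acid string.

start AUG at pos 1
pos 1: AUG -> Q; peptide=Q
pos 4: AAA -> S; peptide=QS
pos 7: CAC -> G; peptide=QSG
pos 10: AUC -> T; peptide=QSGT
pos 13: UGU -> T; peptide=QSGTT
pos 16: UAA -> STOP

Answer: QSGTT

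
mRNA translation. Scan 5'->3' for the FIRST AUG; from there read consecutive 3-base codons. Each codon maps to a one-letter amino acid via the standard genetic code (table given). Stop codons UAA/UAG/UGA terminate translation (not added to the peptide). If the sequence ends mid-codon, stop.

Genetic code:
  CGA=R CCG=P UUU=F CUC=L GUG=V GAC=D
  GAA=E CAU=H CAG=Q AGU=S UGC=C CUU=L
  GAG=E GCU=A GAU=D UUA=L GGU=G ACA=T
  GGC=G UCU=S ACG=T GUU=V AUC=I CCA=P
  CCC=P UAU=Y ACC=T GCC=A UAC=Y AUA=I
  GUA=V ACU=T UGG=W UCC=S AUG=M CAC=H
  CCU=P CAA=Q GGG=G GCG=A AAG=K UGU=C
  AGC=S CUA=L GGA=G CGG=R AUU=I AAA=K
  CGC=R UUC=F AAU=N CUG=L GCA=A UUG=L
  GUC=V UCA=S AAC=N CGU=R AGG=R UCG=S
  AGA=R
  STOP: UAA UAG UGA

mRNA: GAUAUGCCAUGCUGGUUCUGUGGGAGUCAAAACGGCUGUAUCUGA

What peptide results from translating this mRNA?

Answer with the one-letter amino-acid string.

start AUG at pos 3
pos 3: AUG -> M; peptide=M
pos 6: CCA -> P; peptide=MP
pos 9: UGC -> C; peptide=MPC
pos 12: UGG -> W; peptide=MPCW
pos 15: UUC -> F; peptide=MPCWF
pos 18: UGU -> C; peptide=MPCWFC
pos 21: GGG -> G; peptide=MPCWFCG
pos 24: AGU -> S; peptide=MPCWFCGS
pos 27: CAA -> Q; peptide=MPCWFCGSQ
pos 30: AAC -> N; peptide=MPCWFCGSQN
pos 33: GGC -> G; peptide=MPCWFCGSQNG
pos 36: UGU -> C; peptide=MPCWFCGSQNGC
pos 39: AUC -> I; peptide=MPCWFCGSQNGCI
pos 42: UGA -> STOP

Answer: MPCWFCGSQNGCI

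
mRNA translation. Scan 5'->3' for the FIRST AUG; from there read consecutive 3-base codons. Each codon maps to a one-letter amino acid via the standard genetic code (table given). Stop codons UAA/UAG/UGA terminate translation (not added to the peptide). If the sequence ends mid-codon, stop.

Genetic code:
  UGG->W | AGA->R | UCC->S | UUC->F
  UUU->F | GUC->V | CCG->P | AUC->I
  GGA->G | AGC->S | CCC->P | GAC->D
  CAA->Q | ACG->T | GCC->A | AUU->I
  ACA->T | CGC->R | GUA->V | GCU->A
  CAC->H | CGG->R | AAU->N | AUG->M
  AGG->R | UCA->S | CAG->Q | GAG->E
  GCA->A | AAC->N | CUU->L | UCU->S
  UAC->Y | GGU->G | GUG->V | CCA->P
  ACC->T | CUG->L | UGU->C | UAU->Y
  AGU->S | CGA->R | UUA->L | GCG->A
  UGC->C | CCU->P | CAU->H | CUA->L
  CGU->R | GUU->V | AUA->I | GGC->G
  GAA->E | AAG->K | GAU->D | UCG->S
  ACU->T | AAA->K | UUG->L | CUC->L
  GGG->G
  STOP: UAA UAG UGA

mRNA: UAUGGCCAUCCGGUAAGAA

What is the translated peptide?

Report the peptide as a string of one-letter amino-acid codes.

start AUG at pos 1
pos 1: AUG -> M; peptide=M
pos 4: GCC -> A; peptide=MA
pos 7: AUC -> I; peptide=MAI
pos 10: CGG -> R; peptide=MAIR
pos 13: UAA -> STOP

Answer: MAIR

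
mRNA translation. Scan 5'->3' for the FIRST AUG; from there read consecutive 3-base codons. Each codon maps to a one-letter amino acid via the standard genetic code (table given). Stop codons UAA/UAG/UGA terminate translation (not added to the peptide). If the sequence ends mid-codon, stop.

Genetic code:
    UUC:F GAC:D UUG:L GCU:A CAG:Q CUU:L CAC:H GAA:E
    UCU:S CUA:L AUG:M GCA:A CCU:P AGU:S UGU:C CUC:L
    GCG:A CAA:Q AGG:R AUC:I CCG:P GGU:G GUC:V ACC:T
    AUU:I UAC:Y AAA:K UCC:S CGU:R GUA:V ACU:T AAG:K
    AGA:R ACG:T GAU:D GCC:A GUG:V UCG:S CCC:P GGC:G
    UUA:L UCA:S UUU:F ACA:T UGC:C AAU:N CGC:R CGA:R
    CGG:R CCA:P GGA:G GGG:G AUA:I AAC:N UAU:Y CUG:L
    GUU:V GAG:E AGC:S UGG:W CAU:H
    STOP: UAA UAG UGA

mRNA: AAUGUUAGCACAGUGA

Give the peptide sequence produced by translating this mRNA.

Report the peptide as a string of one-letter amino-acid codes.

start AUG at pos 1
pos 1: AUG -> M; peptide=M
pos 4: UUA -> L; peptide=ML
pos 7: GCA -> A; peptide=MLA
pos 10: CAG -> Q; peptide=MLAQ
pos 13: UGA -> STOP

Answer: MLAQ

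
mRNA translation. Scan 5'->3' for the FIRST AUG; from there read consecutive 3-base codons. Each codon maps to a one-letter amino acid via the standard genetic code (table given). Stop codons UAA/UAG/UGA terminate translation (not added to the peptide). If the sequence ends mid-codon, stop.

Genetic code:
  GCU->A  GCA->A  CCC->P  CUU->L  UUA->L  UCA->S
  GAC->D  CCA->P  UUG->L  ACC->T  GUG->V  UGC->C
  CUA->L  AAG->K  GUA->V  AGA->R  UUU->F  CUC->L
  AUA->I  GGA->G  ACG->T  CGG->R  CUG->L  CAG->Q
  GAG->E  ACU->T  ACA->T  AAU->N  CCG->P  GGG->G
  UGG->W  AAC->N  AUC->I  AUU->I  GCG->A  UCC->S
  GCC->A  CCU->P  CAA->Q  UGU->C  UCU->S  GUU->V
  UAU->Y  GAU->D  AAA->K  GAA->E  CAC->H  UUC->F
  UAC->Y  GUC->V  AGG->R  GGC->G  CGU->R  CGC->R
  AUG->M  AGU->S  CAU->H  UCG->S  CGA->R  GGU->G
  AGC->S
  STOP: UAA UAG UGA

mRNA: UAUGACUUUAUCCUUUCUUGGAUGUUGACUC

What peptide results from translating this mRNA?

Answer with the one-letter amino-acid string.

Answer: MTLSFLGC

Derivation:
start AUG at pos 1
pos 1: AUG -> M; peptide=M
pos 4: ACU -> T; peptide=MT
pos 7: UUA -> L; peptide=MTL
pos 10: UCC -> S; peptide=MTLS
pos 13: UUU -> F; peptide=MTLSF
pos 16: CUU -> L; peptide=MTLSFL
pos 19: GGA -> G; peptide=MTLSFLG
pos 22: UGU -> C; peptide=MTLSFLGC
pos 25: UGA -> STOP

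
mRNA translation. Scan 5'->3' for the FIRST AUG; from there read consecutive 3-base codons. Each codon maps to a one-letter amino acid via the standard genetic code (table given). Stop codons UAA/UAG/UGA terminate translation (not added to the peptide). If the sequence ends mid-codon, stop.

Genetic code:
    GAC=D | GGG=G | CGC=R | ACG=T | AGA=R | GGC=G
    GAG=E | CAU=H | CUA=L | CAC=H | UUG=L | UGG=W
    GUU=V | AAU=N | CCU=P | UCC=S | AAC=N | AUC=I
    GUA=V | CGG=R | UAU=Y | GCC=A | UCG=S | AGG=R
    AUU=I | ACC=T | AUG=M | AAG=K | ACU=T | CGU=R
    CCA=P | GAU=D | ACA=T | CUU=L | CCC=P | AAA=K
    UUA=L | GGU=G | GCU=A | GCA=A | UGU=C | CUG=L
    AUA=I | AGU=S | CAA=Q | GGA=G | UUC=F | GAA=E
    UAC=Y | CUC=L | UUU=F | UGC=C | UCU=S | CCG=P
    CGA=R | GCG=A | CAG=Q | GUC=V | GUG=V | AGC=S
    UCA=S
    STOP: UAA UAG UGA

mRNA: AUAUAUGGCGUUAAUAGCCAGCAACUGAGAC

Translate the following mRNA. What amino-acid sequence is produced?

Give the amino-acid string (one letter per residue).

start AUG at pos 4
pos 4: AUG -> M; peptide=M
pos 7: GCG -> A; peptide=MA
pos 10: UUA -> L; peptide=MAL
pos 13: AUA -> I; peptide=MALI
pos 16: GCC -> A; peptide=MALIA
pos 19: AGC -> S; peptide=MALIAS
pos 22: AAC -> N; peptide=MALIASN
pos 25: UGA -> STOP

Answer: MALIASN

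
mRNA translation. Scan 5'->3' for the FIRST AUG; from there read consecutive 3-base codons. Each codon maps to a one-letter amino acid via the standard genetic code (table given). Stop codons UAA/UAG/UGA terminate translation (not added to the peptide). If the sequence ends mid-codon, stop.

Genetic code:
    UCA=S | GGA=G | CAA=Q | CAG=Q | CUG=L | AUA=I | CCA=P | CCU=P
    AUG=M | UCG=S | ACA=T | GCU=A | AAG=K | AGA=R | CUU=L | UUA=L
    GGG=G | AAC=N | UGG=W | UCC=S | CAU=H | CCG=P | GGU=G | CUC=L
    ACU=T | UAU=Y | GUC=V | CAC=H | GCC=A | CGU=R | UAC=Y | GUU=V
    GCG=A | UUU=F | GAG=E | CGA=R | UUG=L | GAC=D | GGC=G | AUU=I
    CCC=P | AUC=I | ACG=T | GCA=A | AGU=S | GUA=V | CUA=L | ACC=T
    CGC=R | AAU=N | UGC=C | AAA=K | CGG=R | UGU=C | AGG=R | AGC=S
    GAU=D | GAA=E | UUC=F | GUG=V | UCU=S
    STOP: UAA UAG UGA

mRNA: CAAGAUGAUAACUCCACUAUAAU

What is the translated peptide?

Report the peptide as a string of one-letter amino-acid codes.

start AUG at pos 4
pos 4: AUG -> M; peptide=M
pos 7: AUA -> I; peptide=MI
pos 10: ACU -> T; peptide=MIT
pos 13: CCA -> P; peptide=MITP
pos 16: CUA -> L; peptide=MITPL
pos 19: UAA -> STOP

Answer: MITPL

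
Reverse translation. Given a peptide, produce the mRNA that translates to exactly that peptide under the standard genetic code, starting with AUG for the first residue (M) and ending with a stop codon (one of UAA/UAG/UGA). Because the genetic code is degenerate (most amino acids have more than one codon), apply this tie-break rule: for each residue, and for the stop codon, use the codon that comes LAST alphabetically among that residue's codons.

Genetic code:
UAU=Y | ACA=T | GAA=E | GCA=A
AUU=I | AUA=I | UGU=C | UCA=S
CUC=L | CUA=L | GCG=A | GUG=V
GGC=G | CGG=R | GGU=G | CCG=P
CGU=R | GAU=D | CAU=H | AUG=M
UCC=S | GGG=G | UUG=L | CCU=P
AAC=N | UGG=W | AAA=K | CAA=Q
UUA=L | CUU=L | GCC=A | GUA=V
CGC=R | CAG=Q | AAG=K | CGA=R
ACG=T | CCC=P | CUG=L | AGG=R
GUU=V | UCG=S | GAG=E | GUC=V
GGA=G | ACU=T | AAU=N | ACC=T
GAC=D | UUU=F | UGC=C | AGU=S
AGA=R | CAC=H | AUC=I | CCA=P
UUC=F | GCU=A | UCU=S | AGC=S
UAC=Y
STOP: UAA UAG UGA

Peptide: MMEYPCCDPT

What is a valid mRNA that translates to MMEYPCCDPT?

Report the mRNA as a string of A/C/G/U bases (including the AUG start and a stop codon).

Answer: mRNA: AUGAUGGAGUAUCCUUGUUGUGAUCCUACUUGA

Derivation:
residue 1: M -> AUG (start codon)
residue 2: M -> AUG (only codon)
residue 3: E codons sorted = GAA,GAG -> pick last = GAG
residue 4: Y codons sorted = UAC,UAU -> pick last = UAU
residue 5: P codons sorted = CCA,CCC,CCG,CCU -> pick last = CCU
residue 6: C codons sorted = UGC,UGU -> pick last = UGU
residue 7: C codons sorted = UGC,UGU -> pick last = UGU
residue 8: D codons sorted = GAC,GAU -> pick last = GAU
residue 9: P codons sorted = CCA,CCC,CCG,CCU -> pick last = CCU
residue 10: T codons sorted = ACA,ACC,ACG,ACU -> pick last = ACU
terminator: stop codons sorted = UAA,UAG,UGA -> pick last = UGA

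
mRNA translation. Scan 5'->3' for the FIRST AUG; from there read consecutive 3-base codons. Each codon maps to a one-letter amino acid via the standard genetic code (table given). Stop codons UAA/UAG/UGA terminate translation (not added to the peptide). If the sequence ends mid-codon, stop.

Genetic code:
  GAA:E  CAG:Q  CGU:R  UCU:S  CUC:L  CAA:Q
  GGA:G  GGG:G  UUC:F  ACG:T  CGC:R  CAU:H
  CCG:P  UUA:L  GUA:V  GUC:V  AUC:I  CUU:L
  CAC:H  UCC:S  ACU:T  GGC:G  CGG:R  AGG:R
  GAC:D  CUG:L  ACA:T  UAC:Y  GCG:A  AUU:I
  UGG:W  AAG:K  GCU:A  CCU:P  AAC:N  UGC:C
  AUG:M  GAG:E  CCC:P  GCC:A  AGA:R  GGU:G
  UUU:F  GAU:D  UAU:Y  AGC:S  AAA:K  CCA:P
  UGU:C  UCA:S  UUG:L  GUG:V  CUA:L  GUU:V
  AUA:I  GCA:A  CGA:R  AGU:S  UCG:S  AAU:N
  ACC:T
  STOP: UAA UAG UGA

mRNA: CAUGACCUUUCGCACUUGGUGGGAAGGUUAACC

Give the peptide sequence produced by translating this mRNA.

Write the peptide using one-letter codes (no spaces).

start AUG at pos 1
pos 1: AUG -> M; peptide=M
pos 4: ACC -> T; peptide=MT
pos 7: UUU -> F; peptide=MTF
pos 10: CGC -> R; peptide=MTFR
pos 13: ACU -> T; peptide=MTFRT
pos 16: UGG -> W; peptide=MTFRTW
pos 19: UGG -> W; peptide=MTFRTWW
pos 22: GAA -> E; peptide=MTFRTWWE
pos 25: GGU -> G; peptide=MTFRTWWEG
pos 28: UAA -> STOP

Answer: MTFRTWWEG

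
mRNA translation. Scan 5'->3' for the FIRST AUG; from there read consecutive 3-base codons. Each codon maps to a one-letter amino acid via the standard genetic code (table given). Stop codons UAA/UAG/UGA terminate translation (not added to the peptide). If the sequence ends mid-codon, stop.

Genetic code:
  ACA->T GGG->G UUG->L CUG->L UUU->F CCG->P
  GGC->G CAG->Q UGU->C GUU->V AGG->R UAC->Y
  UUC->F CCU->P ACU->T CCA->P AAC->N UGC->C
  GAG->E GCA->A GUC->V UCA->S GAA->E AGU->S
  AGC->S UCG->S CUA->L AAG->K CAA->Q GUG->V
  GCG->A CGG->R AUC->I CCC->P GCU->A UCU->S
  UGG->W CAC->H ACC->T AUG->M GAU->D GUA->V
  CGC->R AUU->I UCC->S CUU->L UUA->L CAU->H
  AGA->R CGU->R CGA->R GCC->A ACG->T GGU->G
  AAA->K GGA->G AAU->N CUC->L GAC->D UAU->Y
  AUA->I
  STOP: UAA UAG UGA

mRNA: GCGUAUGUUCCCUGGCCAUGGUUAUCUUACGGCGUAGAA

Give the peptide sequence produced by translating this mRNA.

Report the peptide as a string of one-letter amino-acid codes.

start AUG at pos 4
pos 4: AUG -> M; peptide=M
pos 7: UUC -> F; peptide=MF
pos 10: CCU -> P; peptide=MFP
pos 13: GGC -> G; peptide=MFPG
pos 16: CAU -> H; peptide=MFPGH
pos 19: GGU -> G; peptide=MFPGHG
pos 22: UAU -> Y; peptide=MFPGHGY
pos 25: CUU -> L; peptide=MFPGHGYL
pos 28: ACG -> T; peptide=MFPGHGYLT
pos 31: GCG -> A; peptide=MFPGHGYLTA
pos 34: UAG -> STOP

Answer: MFPGHGYLTA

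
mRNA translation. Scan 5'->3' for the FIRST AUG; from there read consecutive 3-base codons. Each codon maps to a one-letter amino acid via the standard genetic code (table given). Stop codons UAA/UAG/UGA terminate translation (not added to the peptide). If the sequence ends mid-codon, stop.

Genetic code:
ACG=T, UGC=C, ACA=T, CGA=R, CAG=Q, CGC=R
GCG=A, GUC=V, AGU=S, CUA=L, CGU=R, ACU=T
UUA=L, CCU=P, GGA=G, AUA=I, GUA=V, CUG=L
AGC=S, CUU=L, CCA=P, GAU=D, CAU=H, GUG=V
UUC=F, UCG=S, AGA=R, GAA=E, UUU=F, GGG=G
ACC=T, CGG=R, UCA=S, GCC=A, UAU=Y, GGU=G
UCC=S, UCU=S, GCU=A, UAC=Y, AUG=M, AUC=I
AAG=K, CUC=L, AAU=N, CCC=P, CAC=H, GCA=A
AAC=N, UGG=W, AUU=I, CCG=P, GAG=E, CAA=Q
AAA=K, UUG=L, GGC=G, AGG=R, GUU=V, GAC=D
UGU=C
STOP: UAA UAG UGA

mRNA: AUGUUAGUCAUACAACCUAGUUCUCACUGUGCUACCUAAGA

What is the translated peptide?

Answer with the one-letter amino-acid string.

Answer: MLVIQPSSHCAT

Derivation:
start AUG at pos 0
pos 0: AUG -> M; peptide=M
pos 3: UUA -> L; peptide=ML
pos 6: GUC -> V; peptide=MLV
pos 9: AUA -> I; peptide=MLVI
pos 12: CAA -> Q; peptide=MLVIQ
pos 15: CCU -> P; peptide=MLVIQP
pos 18: AGU -> S; peptide=MLVIQPS
pos 21: UCU -> S; peptide=MLVIQPSS
pos 24: CAC -> H; peptide=MLVIQPSSH
pos 27: UGU -> C; peptide=MLVIQPSSHC
pos 30: GCU -> A; peptide=MLVIQPSSHCA
pos 33: ACC -> T; peptide=MLVIQPSSHCAT
pos 36: UAA -> STOP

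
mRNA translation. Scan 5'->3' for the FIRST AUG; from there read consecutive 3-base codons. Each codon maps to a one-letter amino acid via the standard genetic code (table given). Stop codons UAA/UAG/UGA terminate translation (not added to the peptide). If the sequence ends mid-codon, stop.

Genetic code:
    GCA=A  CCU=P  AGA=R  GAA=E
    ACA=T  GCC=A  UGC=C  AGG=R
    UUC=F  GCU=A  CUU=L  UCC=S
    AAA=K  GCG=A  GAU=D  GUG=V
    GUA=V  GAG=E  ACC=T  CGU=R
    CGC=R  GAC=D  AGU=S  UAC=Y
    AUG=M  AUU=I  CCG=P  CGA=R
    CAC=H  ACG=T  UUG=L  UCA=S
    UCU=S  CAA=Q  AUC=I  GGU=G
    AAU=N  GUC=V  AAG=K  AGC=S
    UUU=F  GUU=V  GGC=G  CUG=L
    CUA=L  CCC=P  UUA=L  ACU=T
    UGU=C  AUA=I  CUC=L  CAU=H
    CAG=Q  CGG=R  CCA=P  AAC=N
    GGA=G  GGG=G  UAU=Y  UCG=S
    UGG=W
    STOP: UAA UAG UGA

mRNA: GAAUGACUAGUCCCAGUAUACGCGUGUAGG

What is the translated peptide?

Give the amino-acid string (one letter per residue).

start AUG at pos 2
pos 2: AUG -> M; peptide=M
pos 5: ACU -> T; peptide=MT
pos 8: AGU -> S; peptide=MTS
pos 11: CCC -> P; peptide=MTSP
pos 14: AGU -> S; peptide=MTSPS
pos 17: AUA -> I; peptide=MTSPSI
pos 20: CGC -> R; peptide=MTSPSIR
pos 23: GUG -> V; peptide=MTSPSIRV
pos 26: UAG -> STOP

Answer: MTSPSIRV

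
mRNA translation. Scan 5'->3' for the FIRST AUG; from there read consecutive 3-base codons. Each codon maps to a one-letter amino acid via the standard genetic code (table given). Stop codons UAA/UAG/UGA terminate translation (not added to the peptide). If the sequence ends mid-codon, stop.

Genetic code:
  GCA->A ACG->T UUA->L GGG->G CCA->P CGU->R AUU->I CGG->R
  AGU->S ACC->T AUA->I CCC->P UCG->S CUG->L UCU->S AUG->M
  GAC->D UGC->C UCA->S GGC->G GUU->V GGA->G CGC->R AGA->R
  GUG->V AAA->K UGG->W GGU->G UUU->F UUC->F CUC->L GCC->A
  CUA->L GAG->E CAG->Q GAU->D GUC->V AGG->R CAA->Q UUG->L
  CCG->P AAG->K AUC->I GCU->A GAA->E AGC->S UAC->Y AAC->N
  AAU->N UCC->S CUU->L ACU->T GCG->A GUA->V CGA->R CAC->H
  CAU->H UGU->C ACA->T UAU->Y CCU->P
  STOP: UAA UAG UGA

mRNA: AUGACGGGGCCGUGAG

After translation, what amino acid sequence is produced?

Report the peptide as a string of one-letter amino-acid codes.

start AUG at pos 0
pos 0: AUG -> M; peptide=M
pos 3: ACG -> T; peptide=MT
pos 6: GGG -> G; peptide=MTG
pos 9: CCG -> P; peptide=MTGP
pos 12: UGA -> STOP

Answer: MTGP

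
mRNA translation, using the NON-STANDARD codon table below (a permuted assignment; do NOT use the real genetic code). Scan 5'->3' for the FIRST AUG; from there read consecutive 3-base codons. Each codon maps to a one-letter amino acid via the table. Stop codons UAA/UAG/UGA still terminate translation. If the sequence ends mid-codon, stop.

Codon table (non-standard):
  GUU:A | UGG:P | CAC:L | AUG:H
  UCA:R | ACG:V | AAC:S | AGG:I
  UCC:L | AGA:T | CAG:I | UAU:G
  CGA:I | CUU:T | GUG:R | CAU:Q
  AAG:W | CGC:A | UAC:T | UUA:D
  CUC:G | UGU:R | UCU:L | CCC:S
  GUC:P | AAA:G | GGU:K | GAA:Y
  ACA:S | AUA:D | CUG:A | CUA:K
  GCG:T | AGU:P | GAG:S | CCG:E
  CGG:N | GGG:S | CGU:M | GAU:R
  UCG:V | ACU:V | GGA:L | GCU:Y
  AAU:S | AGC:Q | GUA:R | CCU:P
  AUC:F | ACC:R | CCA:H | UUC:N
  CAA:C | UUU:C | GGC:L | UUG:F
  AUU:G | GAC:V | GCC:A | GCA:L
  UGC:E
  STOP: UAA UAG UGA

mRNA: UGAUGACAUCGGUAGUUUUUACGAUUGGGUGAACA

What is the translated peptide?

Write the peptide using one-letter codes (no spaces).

Answer: HSVRACVGS

Derivation:
start AUG at pos 2
pos 2: AUG -> H; peptide=H
pos 5: ACA -> S; peptide=HS
pos 8: UCG -> V; peptide=HSV
pos 11: GUA -> R; peptide=HSVR
pos 14: GUU -> A; peptide=HSVRA
pos 17: UUU -> C; peptide=HSVRAC
pos 20: ACG -> V; peptide=HSVRACV
pos 23: AUU -> G; peptide=HSVRACVG
pos 26: GGG -> S; peptide=HSVRACVGS
pos 29: UGA -> STOP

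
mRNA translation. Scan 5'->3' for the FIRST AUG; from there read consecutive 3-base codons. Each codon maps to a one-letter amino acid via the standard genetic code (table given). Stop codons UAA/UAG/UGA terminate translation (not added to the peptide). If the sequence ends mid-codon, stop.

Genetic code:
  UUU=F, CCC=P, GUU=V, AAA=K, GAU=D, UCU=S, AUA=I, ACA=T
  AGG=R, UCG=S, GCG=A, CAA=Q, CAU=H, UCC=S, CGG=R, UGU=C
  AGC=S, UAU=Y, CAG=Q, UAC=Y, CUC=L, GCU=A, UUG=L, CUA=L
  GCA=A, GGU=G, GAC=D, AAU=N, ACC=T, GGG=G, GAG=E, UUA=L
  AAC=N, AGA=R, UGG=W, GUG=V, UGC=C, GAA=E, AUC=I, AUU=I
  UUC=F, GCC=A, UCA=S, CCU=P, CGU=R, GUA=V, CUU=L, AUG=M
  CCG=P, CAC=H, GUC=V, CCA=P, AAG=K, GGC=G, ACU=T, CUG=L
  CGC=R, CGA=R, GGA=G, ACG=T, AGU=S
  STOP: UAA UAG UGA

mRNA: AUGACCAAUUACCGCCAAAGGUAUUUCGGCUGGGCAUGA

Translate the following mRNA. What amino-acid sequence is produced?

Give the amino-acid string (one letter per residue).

start AUG at pos 0
pos 0: AUG -> M; peptide=M
pos 3: ACC -> T; peptide=MT
pos 6: AAU -> N; peptide=MTN
pos 9: UAC -> Y; peptide=MTNY
pos 12: CGC -> R; peptide=MTNYR
pos 15: CAA -> Q; peptide=MTNYRQ
pos 18: AGG -> R; peptide=MTNYRQR
pos 21: UAU -> Y; peptide=MTNYRQRY
pos 24: UUC -> F; peptide=MTNYRQRYF
pos 27: GGC -> G; peptide=MTNYRQRYFG
pos 30: UGG -> W; peptide=MTNYRQRYFGW
pos 33: GCA -> A; peptide=MTNYRQRYFGWA
pos 36: UGA -> STOP

Answer: MTNYRQRYFGWA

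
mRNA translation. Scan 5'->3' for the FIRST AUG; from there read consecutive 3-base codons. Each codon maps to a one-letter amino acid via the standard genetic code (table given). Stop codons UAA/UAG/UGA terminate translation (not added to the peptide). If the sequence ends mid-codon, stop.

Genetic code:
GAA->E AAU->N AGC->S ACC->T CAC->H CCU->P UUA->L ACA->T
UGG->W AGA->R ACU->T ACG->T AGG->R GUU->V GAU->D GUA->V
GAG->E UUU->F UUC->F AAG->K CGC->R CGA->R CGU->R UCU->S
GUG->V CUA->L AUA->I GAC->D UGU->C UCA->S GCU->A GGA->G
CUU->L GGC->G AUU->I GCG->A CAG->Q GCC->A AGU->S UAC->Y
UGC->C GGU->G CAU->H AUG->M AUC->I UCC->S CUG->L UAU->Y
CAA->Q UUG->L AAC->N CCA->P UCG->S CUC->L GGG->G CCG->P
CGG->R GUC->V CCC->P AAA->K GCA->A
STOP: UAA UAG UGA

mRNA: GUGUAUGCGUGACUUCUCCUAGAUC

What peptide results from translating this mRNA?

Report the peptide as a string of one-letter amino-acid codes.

start AUG at pos 4
pos 4: AUG -> M; peptide=M
pos 7: CGU -> R; peptide=MR
pos 10: GAC -> D; peptide=MRD
pos 13: UUC -> F; peptide=MRDF
pos 16: UCC -> S; peptide=MRDFS
pos 19: UAG -> STOP

Answer: MRDFS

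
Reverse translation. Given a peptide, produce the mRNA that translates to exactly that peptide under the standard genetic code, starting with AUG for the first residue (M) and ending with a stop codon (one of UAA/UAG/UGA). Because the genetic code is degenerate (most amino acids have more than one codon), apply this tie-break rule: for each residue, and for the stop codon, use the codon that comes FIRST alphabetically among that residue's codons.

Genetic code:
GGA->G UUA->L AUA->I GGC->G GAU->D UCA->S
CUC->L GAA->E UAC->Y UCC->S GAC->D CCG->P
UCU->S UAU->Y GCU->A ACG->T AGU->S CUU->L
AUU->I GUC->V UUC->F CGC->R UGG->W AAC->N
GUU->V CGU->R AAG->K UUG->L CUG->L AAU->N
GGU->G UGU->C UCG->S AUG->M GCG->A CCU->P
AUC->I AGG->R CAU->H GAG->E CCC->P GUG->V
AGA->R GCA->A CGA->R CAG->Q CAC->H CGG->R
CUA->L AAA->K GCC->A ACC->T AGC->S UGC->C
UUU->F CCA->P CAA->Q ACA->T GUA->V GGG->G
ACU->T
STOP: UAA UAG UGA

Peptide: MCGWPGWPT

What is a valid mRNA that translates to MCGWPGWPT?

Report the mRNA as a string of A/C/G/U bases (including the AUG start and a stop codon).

residue 1: M -> AUG (start codon)
residue 2: C codons sorted = UGC,UGU -> pick first = UGC
residue 3: G codons sorted = GGA,GGC,GGG,GGU -> pick first = GGA
residue 4: W -> UGG (only codon)
residue 5: P codons sorted = CCA,CCC,CCG,CCU -> pick first = CCA
residue 6: G codons sorted = GGA,GGC,GGG,GGU -> pick first = GGA
residue 7: W -> UGG (only codon)
residue 8: P codons sorted = CCA,CCC,CCG,CCU -> pick first = CCA
residue 9: T codons sorted = ACA,ACC,ACG,ACU -> pick first = ACA
terminator: stop codons sorted = UAA,UAG,UGA -> pick first = UAA

Answer: mRNA: AUGUGCGGAUGGCCAGGAUGGCCAACAUAA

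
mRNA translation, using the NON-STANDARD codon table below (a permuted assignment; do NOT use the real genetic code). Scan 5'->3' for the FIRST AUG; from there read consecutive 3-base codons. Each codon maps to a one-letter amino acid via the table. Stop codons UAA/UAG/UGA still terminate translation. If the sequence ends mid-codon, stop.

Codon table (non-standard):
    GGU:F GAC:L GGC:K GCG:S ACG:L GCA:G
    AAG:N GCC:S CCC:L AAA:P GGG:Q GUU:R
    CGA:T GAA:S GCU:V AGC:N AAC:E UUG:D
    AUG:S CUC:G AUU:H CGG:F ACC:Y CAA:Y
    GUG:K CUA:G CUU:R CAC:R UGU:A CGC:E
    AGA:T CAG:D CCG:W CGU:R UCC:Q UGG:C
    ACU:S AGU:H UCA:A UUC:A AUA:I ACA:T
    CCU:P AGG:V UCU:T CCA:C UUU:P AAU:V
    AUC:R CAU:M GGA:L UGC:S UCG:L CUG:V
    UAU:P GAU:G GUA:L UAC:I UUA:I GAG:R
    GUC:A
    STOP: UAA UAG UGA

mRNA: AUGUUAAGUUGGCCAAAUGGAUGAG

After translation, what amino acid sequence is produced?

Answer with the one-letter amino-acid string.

start AUG at pos 0
pos 0: AUG -> S; peptide=S
pos 3: UUA -> I; peptide=SI
pos 6: AGU -> H; peptide=SIH
pos 9: UGG -> C; peptide=SIHC
pos 12: CCA -> C; peptide=SIHCC
pos 15: AAU -> V; peptide=SIHCCV
pos 18: GGA -> L; peptide=SIHCCVL
pos 21: UGA -> STOP

Answer: SIHCCVL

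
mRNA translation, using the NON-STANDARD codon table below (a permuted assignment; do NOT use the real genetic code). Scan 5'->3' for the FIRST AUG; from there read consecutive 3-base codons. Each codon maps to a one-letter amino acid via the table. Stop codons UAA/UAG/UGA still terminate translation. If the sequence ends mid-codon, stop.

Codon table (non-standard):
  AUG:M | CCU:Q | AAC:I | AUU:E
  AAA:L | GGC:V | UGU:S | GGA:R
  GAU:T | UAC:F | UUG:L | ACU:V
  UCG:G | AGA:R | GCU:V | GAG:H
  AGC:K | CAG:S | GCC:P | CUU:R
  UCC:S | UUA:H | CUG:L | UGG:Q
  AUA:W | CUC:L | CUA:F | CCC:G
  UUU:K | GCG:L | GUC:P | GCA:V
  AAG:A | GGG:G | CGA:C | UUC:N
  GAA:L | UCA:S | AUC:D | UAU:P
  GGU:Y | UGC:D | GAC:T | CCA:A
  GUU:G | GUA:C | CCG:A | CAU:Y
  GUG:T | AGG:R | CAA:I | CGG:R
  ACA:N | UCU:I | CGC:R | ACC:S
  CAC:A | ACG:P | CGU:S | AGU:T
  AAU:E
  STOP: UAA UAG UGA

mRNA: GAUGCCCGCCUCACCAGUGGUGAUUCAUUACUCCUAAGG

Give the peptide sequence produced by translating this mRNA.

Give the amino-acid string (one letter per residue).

start AUG at pos 1
pos 1: AUG -> M; peptide=M
pos 4: CCC -> G; peptide=MG
pos 7: GCC -> P; peptide=MGP
pos 10: UCA -> S; peptide=MGPS
pos 13: CCA -> A; peptide=MGPSA
pos 16: GUG -> T; peptide=MGPSAT
pos 19: GUG -> T; peptide=MGPSATT
pos 22: AUU -> E; peptide=MGPSATTE
pos 25: CAU -> Y; peptide=MGPSATTEY
pos 28: UAC -> F; peptide=MGPSATTEYF
pos 31: UCC -> S; peptide=MGPSATTEYFS
pos 34: UAA -> STOP

Answer: MGPSATTEYFS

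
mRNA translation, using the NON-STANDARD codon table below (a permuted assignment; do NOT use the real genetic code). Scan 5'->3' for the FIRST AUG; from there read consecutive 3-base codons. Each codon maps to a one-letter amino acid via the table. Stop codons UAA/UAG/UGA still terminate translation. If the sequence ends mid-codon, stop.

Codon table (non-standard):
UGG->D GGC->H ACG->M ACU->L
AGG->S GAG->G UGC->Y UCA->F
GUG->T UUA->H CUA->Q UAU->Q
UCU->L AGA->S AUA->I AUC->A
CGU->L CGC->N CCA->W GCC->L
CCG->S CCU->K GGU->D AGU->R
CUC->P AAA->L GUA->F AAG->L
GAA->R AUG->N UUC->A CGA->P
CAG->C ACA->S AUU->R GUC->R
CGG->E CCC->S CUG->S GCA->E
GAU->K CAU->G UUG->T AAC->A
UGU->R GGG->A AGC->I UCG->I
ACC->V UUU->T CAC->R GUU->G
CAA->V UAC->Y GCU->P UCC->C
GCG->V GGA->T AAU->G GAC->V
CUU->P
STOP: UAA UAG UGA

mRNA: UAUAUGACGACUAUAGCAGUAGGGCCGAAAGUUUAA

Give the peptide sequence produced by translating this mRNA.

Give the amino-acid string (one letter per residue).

Answer: NMLIEFASLG

Derivation:
start AUG at pos 3
pos 3: AUG -> N; peptide=N
pos 6: ACG -> M; peptide=NM
pos 9: ACU -> L; peptide=NML
pos 12: AUA -> I; peptide=NMLI
pos 15: GCA -> E; peptide=NMLIE
pos 18: GUA -> F; peptide=NMLIEF
pos 21: GGG -> A; peptide=NMLIEFA
pos 24: CCG -> S; peptide=NMLIEFAS
pos 27: AAA -> L; peptide=NMLIEFASL
pos 30: GUU -> G; peptide=NMLIEFASLG
pos 33: UAA -> STOP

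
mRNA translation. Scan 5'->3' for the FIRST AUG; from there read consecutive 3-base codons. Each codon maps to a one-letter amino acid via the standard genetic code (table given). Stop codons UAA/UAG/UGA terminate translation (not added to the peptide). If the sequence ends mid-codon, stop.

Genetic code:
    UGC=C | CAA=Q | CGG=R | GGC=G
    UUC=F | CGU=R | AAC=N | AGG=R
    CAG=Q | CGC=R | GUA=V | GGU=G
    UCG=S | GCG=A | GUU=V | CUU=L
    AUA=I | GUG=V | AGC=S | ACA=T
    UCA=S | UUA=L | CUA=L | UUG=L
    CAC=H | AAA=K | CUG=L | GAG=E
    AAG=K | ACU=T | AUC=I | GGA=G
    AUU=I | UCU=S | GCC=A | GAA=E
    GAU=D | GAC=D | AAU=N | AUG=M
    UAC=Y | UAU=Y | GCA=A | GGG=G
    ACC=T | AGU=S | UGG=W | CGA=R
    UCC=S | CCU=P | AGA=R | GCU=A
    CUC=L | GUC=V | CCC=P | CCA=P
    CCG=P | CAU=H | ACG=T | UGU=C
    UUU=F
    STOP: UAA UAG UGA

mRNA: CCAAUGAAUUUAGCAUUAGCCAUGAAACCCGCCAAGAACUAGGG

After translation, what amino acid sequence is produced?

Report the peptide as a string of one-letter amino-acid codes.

start AUG at pos 3
pos 3: AUG -> M; peptide=M
pos 6: AAU -> N; peptide=MN
pos 9: UUA -> L; peptide=MNL
pos 12: GCA -> A; peptide=MNLA
pos 15: UUA -> L; peptide=MNLAL
pos 18: GCC -> A; peptide=MNLALA
pos 21: AUG -> M; peptide=MNLALAM
pos 24: AAA -> K; peptide=MNLALAMK
pos 27: CCC -> P; peptide=MNLALAMKP
pos 30: GCC -> A; peptide=MNLALAMKPA
pos 33: AAG -> K; peptide=MNLALAMKPAK
pos 36: AAC -> N; peptide=MNLALAMKPAKN
pos 39: UAG -> STOP

Answer: MNLALAMKPAKN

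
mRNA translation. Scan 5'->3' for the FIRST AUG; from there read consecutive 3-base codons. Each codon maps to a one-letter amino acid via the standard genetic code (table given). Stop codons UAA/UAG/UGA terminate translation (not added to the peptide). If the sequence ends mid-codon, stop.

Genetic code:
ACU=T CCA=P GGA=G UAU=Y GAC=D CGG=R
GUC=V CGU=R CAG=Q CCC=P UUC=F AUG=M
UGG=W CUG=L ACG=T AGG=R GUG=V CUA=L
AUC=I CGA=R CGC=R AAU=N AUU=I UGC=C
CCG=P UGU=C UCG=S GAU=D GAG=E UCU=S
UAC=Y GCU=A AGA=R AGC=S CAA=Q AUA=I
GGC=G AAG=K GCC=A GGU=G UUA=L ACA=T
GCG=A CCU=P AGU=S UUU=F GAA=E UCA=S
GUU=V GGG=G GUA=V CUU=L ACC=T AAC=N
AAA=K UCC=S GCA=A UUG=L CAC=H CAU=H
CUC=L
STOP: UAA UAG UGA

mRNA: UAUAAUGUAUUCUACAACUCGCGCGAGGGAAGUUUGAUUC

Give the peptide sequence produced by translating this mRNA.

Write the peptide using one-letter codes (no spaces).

Answer: MYSTTRAREV

Derivation:
start AUG at pos 4
pos 4: AUG -> M; peptide=M
pos 7: UAU -> Y; peptide=MY
pos 10: UCU -> S; peptide=MYS
pos 13: ACA -> T; peptide=MYST
pos 16: ACU -> T; peptide=MYSTT
pos 19: CGC -> R; peptide=MYSTTR
pos 22: GCG -> A; peptide=MYSTTRA
pos 25: AGG -> R; peptide=MYSTTRAR
pos 28: GAA -> E; peptide=MYSTTRARE
pos 31: GUU -> V; peptide=MYSTTRAREV
pos 34: UGA -> STOP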